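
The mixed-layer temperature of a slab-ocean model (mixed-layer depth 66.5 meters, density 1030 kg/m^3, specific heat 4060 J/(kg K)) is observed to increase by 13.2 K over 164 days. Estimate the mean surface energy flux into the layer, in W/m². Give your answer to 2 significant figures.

260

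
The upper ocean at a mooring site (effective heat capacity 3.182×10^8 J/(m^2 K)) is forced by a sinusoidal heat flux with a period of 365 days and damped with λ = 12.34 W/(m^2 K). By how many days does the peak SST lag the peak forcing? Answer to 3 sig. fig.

Areal heat capacity C = 3.182×10^8 J/(m^2 K) (given).
ω = 2π / 3.15×10^7 s = 1.99×10^-7 s⁻¹.
Phase lag φ = arctan(Cω/λ) = arctan(63.4/12.34) = 1.38 rad.
Time lag = φ / ω = 1.38 / 1.99×10^-7 = 6.92×10^6 s = 80.1 days.

80.1 days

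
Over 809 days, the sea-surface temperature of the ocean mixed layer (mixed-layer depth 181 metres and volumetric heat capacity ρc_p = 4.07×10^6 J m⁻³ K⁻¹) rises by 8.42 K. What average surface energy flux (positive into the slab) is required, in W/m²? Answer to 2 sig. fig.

89

Areal heat capacity C = ρc_p × D = 4.07×10^6 × 181 = 7.37×10^8 J m⁻² K⁻¹.
Required heat per unit area: Q = C ΔT = 7.37×10^8 × 8.42 = 6.20×10^9 J/m².
Flux F = Q / Δt = 6.20×10^9 / 6.99×10^7 s = 88.7 W/m².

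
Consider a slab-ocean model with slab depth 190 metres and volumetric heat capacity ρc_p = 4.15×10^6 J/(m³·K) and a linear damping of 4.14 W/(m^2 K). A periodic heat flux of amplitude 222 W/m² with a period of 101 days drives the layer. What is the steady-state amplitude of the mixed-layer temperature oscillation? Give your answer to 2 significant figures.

0.39 K

Areal heat capacity C = ρc_p × D = 4.15×10^6 × 190 = 7.88×10^8 J/(m^2 K).
Angular frequency ω = 2π / T = 2π / 8.73×10^6 s = 7.20×10^-7 s⁻¹.
√((Cω)² + λ²) = √((568)² + 4.14²) = 568 W/(m²·K).
Amplitude A = F₀ / √((Cω)²+λ²) = 222 / 568 = 0.391 K.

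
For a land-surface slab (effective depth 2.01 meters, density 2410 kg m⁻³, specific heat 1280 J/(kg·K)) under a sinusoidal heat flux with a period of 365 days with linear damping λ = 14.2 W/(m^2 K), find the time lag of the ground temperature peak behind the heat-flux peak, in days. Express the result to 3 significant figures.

Areal heat capacity C = ρ c_p D = 2410 × 1280 × 2.01 = 6.20×10^6 J/(m^2 K).
ω = 2π / 3.15×10^7 s = 1.99×10^-7 s⁻¹.
Phase lag φ = arctan(Cω/λ) = arctan(1.24/14.2) = 0.0868 rad.
Time lag = φ / ω = 0.0868 / 1.99×10^-7 = 4.36×10^5 s = 5.04 days.

5.04 days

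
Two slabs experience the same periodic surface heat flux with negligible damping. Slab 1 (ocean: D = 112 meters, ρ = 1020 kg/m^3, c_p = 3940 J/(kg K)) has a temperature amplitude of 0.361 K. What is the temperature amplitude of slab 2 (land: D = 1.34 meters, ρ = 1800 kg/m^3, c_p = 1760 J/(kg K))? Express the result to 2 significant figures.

C_ocean = 4.50×10^8 J/(m²·K); C_land = 4.25×10^6 J/(m²·K).
A ∝ 1/C ⇒ A_land = A_ocean × C_ocean/C_land = 0.361 × 106 = 38.3 K.

38 K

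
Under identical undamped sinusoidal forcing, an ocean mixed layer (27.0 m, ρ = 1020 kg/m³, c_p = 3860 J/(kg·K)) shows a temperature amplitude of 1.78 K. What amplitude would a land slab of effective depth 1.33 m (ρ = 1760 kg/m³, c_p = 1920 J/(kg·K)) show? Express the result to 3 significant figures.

42.1 K

C_ocean = 1.06×10^8 J/(m²·K); C_land = 4.49×10^6 J/(m²·K).
A ∝ 1/C ⇒ A_land = A_ocean × C_ocean/C_land = 1.78 × 23.7 = 42.1 K.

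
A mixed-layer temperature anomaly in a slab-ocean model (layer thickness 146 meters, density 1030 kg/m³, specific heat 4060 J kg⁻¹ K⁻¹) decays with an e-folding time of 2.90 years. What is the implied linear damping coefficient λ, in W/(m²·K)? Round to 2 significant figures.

Areal heat capacity C = ρ c_p D = 1030 × 4060 × 146 = 6.11×10^8 J m⁻² K⁻¹.
τ = 2.90 years = 9.15×10^7 s.
λ = C / τ = 6.11×10^8 / 9.15×10^7 = 6.67 W/(m²·K).

6.7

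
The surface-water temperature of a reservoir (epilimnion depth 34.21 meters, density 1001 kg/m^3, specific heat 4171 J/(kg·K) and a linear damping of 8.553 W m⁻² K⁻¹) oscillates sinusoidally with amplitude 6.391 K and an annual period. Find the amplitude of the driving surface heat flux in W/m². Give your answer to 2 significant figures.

190

Areal heat capacity C = ρ c_p D = 1001 × 4171 × 34.21 = 1.43×10^8 J/(m²·K).
ω = 2π / 3.15×10^7 s = 1.99×10^-7 s⁻¹.
√((Cω)² + λ²) = √((28.5)² + 8.553²) = 29.7 W/(m²·K).
F₀ = A × √((Cω)²+λ²) = 6.391 × 29.7 = 190 W/m².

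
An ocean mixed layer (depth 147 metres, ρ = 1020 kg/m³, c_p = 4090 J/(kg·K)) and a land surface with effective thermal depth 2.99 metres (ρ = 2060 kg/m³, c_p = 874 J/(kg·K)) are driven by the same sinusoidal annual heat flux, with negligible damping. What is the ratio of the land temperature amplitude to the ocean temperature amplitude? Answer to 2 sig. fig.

C_ocean = 1020 × 4090 × 147 = 6.13×10^8 J/(m²·K).
C_land = 2060 × 874 × 2.99 = 5.38×10^6 J/(m²·K).
Undamped amplitude ∝ 1/C, so A_land/A_ocean = C_ocean/C_land = 114.

110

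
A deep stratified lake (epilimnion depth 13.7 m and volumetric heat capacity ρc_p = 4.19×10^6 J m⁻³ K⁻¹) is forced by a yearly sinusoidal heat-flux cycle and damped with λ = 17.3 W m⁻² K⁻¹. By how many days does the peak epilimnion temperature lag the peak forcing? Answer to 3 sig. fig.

Areal heat capacity C = ρc_p × D = 4.19×10^6 × 13.7 = 5.74×10^7 J/(m²·K).
ω = 2π / 3.15×10^7 s = 1.99×10^-7 s⁻¹.
Phase lag φ = arctan(Cω/λ) = arctan(11.4/17.3) = 0.584 rad.
Time lag = φ / ω = 0.584 / 1.99×10^-7 = 2.93×10^6 s = 33.9 days.

33.9 days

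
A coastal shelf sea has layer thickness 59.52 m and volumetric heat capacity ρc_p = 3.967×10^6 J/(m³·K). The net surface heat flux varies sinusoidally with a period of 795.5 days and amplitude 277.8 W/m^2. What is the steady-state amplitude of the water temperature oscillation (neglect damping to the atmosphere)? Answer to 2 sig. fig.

13 K

Areal heat capacity C = ρc_p × D = 3.967×10^6 × 59.52 = 2.36×10^8 J/(m²·K).
Angular frequency ω = 2π / T = 2π / 6.87×10^7 s = 9.14×10^-8 s⁻¹.
Cω = 2.36×10^8 × 9.14×10^-8 = 21.6 W/(m²·K).
Amplitude A = F₀ / (Cω) = 277.8 / 21.6 = 12.9 K.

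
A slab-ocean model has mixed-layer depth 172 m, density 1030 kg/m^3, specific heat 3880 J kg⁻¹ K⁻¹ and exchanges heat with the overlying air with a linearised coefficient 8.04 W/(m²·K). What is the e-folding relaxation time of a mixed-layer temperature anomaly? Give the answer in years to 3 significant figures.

2.71 years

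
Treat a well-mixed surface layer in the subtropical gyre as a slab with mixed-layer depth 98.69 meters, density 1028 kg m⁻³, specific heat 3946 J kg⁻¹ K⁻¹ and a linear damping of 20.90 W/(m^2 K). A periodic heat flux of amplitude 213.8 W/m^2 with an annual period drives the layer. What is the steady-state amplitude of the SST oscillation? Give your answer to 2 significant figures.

Areal heat capacity C = ρ c_p D = 1028 × 3946 × 98.69 = 4.00×10^8 J/(m²·K).
Angular frequency ω = 2π / T = 2π / 3.15×10^7 s = 1.99×10^-7 s⁻¹.
√((Cω)² + λ²) = √((79.8)² + 20.90²) = 82.5 W/(m²·K).
Amplitude A = F₀ / √((Cω)²+λ²) = 213.8 / 82.5 = 2.59 K.

2.6 K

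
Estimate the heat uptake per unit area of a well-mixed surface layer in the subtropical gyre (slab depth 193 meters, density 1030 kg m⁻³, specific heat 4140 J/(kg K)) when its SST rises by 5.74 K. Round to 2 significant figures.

Areal heat capacity C = ρ c_p D = 1030 × 4140 × 193 = 8.23×10^8 J m⁻² K⁻¹.
ΔQ = C ΔT = 8.23×10^8 × 5.74 = 4.72×10^9 J/m².

4.7×10^9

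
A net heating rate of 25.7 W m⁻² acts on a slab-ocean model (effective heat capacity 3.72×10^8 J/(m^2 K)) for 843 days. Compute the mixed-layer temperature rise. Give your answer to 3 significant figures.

Areal heat capacity C = 3.72×10^8 J/(m^2 K) (given).
Net heat input Q = F Δt = 25.7 × (843 days × 86400 s/day) = 1.87×10^9 J/m².
ΔT = Q / C = 1.87×10^9 / 3.72×10^8 = 5.03 K.

5.03 K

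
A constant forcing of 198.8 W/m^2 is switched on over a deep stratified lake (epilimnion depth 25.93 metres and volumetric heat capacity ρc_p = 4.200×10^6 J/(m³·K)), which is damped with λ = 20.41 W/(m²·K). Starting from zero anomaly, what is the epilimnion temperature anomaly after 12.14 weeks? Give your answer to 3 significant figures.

7.28 K

Areal heat capacity C = ρc_p × D = 4.200×10^6 × 25.93 = 1.09×10^8 J/(m^2 K).
τ = C / λ = 1.09×10^8 / 20.41 = 5.34×10^6 s.
Equilibrium anomaly ΔT_eq = F / λ = 198.8 / 20.41 = 9.74 K.
t = 12.14 weeks = 7.34×10^6 s, so t/τ = 1.38.
ΔT(t) = ΔT_eq (1 − e^(−t/τ)) = 9.74 × (1 − e^−1.38) = 7.28 K.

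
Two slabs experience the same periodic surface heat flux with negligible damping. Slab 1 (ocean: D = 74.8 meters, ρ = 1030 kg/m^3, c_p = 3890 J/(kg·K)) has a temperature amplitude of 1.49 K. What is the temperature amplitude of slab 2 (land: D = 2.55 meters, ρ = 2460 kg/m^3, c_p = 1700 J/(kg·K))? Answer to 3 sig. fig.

C_ocean = 3.00×10^8 J/(m²·K); C_land = 1.07×10^7 J/(m²·K).
A ∝ 1/C ⇒ A_land = A_ocean × C_ocean/C_land = 1.49 × 28.1 = 41.9 K.

41.9 K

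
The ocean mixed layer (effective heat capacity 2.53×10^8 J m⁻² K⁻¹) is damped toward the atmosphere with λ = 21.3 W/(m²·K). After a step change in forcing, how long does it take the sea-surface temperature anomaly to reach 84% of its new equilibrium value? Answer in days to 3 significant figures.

Areal heat capacity C = 2.53×10^8 J m⁻² K⁻¹ (given).
τ = C / λ = 2.53×10^8 / 21.3 = 1.19×10^7 s.
Fraction reached: 1 − e^(−t/τ) = 0.84 ⇒ t = −τ ln(1 − 0.84) = τ × 1.83.
t = 2.18×10^7 s = 252 days.

252 days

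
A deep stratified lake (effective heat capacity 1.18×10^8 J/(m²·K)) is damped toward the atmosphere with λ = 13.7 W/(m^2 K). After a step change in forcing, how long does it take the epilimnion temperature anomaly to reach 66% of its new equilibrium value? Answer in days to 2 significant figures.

Areal heat capacity C = 1.18×10^8 J/(m²·K) (given).
τ = C / λ = 1.18×10^8 / 13.7 = 8.61×10^6 s.
Fraction reached: 1 − e^(−t/τ) = 0.66 ⇒ t = −τ ln(1 − 0.66) = τ × 1.08.
t = 9.29×10^6 s = 108 days.

110 days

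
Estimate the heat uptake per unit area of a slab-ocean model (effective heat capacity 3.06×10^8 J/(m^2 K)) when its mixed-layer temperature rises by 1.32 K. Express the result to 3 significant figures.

Areal heat capacity C = 3.06×10^8 J/(m^2 K) (given).
ΔQ = C ΔT = 3.06×10^8 × 1.32 = 4.04×10^8 J/m².

4.04×10^8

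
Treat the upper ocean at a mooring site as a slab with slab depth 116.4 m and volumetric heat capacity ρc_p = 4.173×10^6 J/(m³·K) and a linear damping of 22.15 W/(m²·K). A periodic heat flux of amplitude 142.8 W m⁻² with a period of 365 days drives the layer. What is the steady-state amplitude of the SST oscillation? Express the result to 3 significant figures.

1.44 K

Areal heat capacity C = ρc_p × D = 4.173×10^6 × 116.4 = 4.86×10^8 J/(m²·K).
Angular frequency ω = 2π / T = 2π / 3.15×10^7 s = 1.99×10^-7 s⁻¹.
√((Cω)² + λ²) = √((96.8)² + 22.15²) = 99.3 W/(m²·K).
Amplitude A = F₀ / √((Cω)²+λ²) = 142.8 / 99.3 = 1.44 K.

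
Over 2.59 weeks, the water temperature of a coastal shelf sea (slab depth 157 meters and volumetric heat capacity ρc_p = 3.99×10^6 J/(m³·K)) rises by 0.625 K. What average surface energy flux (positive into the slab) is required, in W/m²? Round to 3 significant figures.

250

Areal heat capacity C = ρc_p × D = 3.99×10^6 × 157 = 6.26×10^8 J/(m^2 K).
Required heat per unit area: Q = C ΔT = 6.26×10^8 × 0.625 = 3.92×10^8 J/m².
Flux F = Q / Δt = 3.92×10^8 / 1.57×10^6 s = 250 W/m².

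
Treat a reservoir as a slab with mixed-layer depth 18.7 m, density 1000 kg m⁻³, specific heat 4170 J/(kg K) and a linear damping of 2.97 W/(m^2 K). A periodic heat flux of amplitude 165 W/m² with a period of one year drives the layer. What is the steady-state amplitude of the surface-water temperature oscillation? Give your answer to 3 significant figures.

10.4 K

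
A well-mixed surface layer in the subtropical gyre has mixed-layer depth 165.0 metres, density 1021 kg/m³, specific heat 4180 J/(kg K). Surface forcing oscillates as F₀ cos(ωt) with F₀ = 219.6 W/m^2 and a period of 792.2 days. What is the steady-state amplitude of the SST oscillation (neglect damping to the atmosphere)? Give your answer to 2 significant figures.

3.4 K

Areal heat capacity C = ρ c_p D = 1021 × 4180 × 165.0 = 7.04×10^8 J/(m^2 K).
Angular frequency ω = 2π / T = 2π / 6.84×10^7 s = 9.18×10^-8 s⁻¹.
Cω = 7.04×10^8 × 9.18×10^-8 = 64.6 W/(m²·K).
Amplitude A = F₀ / (Cω) = 219.6 / 64.6 = 3.40 K.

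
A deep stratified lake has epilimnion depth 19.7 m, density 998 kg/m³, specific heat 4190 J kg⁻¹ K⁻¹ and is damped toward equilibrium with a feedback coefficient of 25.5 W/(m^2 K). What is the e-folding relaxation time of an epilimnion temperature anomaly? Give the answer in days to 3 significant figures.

37.4 days

Areal heat capacity C = ρ c_p D = 998 × 4190 × 19.7 = 8.24×10^7 J m⁻² K⁻¹.
Relaxation time τ = C / λ = 8.24×10^7 / 25.5 = 3.23×10^6 s.
In days: 3.23×10^6 s / (86400 s/day) = 37.4 days.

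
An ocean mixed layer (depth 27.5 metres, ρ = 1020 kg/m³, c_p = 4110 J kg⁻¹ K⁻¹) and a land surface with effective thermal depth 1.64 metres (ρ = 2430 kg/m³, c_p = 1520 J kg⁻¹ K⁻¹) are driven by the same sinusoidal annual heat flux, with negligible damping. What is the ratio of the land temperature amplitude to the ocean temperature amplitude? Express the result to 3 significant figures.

C_ocean = 1020 × 4110 × 27.5 = 1.15×10^8 J/(m²·K).
C_land = 2430 × 1520 × 1.64 = 6.06×10^6 J/(m²·K).
Undamped amplitude ∝ 1/C, so A_land/A_ocean = C_ocean/C_land = 19.0.

19.0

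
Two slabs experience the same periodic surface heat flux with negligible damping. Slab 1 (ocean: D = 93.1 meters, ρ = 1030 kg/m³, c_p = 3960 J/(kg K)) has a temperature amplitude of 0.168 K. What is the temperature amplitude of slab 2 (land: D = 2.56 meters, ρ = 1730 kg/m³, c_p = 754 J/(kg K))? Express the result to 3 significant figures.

C_ocean = 3.80×10^8 J/(m²·K); C_land = 3.34×10^6 J/(m²·K).
A ∝ 1/C ⇒ A_land = A_ocean × C_ocean/C_land = 0.168 × 114 = 19.1 K.

19.1 K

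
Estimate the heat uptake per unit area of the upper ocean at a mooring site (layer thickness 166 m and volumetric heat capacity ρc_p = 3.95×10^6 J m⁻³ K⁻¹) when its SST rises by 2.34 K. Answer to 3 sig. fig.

Areal heat capacity C = ρc_p × D = 3.95×10^6 × 166 = 6.56×10^8 J/(m^2 K).
ΔQ = C ΔT = 6.56×10^8 × 2.34 = 1.53×10^9 J/m².

1.53×10^9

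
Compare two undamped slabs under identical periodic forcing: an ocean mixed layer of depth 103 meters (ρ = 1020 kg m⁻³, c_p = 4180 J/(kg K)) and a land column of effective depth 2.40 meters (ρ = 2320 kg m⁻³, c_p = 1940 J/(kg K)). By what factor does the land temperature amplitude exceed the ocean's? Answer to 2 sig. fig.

C_ocean = 1020 × 4180 × 103 = 4.39×10^8 J/(m²·K).
C_land = 2320 × 1940 × 2.40 = 1.08×10^7 J/(m²·K).
Undamped amplitude ∝ 1/C, so A_land/A_ocean = C_ocean/C_land = 40.7.

41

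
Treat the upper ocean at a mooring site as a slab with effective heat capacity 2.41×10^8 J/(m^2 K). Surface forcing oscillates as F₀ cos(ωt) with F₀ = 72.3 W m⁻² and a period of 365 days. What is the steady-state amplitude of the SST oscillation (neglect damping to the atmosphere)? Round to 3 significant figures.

Areal heat capacity C = 2.41×10^8 J/(m^2 K) (given).
Angular frequency ω = 2π / T = 2π / 3.15×10^7 s = 1.99×10^-7 s⁻¹.
Cω = 2.41×10^8 × 1.99×10^-7 = 48.0 W/(m²·K).
Amplitude A = F₀ / (Cω) = 72.3 / 48.0 = 1.51 K.

1.51 K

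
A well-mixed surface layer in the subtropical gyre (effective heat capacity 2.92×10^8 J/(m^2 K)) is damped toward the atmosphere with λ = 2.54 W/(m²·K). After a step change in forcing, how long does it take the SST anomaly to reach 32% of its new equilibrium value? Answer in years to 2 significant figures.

1.4 years

Areal heat capacity C = 2.92×10^8 J/(m^2 K) (given).
τ = C / λ = 2.92×10^8 / 2.54 = 1.15×10^8 s.
Fraction reached: 1 − e^(−t/τ) = 0.32 ⇒ t = −τ ln(1 − 0.32) = τ × 0.386.
t = 4.43×10^7 s = 1.40 years.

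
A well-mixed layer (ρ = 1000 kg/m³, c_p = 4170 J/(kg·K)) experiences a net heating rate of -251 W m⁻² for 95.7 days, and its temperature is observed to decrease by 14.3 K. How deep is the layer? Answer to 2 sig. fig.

35 m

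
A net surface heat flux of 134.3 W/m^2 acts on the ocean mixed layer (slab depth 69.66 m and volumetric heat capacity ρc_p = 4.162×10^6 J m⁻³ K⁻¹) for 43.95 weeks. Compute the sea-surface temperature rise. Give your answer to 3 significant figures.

Areal heat capacity C = ρc_p × D = 4.162×10^6 × 69.66 = 2.90×10^8 J/(m²·K).
Net heat input Q = F Δt = 134.3 × (43.95 weeks × 6.048×10^5 s/week) = 3.57×10^9 J/m².
ΔT = Q / C = 3.57×10^9 / 2.90×10^8 = 12.3 K.

12.3 K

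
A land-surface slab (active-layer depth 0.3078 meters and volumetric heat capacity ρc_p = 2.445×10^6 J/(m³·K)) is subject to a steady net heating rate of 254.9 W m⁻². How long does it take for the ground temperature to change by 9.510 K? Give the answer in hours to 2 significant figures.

7.8 hours

Areal heat capacity C = ρc_p × D = 2.445×10^6 × 0.3078 = 7.53×10^5 J/(m²·K).
Time required: Δt = C ΔT / F = 7.53×10^5 × 9.510 / 254.9 = 28100 s.
In hours: 28100 s / (3600 s/hour) = 7.80 hours.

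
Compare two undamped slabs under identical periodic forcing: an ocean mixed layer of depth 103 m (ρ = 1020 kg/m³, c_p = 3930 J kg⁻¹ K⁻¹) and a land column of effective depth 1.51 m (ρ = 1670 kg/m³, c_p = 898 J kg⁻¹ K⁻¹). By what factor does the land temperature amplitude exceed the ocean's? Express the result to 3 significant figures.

182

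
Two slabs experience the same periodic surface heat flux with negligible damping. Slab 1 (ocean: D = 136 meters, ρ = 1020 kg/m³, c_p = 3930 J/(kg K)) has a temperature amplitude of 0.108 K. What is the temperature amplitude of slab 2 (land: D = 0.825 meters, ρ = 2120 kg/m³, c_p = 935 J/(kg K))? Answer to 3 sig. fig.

C_ocean = 5.45×10^8 J/(m²·K); C_land = 1.64×10^6 J/(m²·K).
A ∝ 1/C ⇒ A_land = A_ocean × C_ocean/C_land = 0.108 × 333 = 36.0 K.

36.0 K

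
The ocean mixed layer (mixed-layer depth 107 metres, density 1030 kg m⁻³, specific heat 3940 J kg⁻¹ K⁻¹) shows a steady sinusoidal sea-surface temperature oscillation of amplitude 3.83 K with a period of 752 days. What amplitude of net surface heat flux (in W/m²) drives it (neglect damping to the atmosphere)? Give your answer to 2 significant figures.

160

Areal heat capacity C = ρ c_p D = 1030 × 3940 × 107 = 4.34×10^8 J/(m²·K).
ω = 2π / 6.50×10^7 s = 9.67×10^-8 s⁻¹.
Cω = 4.34×10^8 × 9.67×10^-8 = 42.0 W/(m²·K).
F₀ = A × Cω = 3.83 × 42.0 = 161 W/m².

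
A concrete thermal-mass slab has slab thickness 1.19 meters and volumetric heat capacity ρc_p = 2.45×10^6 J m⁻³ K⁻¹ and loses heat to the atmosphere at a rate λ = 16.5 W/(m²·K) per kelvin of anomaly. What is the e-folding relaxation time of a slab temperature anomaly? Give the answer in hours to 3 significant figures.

49.1 hours

Areal heat capacity C = ρc_p × D = 2.45×10^6 × 1.19 = 2.92×10^6 J m⁻² K⁻¹.
Relaxation time τ = C / λ = 2.92×10^6 / 16.5 = 1.77×10^5 s.
In hours: 1.77×10^5 s / (3600 s/hour) = 49.1 hours.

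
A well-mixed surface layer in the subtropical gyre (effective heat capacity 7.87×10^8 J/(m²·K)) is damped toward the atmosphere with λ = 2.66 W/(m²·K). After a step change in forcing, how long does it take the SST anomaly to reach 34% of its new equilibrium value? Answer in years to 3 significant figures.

Areal heat capacity C = 7.87×10^8 J/(m²·K) (given).
τ = C / λ = 7.87×10^8 / 2.66 = 2.96×10^8 s.
Fraction reached: 1 − e^(−t/τ) = 0.34 ⇒ t = −τ ln(1 − 0.34) = τ × 0.416.
t = 1.23×10^8 s = 3.90 years.

3.90 years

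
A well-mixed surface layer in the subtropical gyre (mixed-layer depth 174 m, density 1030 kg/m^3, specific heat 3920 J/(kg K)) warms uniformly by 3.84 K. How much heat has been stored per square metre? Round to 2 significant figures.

Areal heat capacity C = ρ c_p D = 1030 × 3920 × 174 = 7.03×10^8 J/(m^2 K).
ΔQ = C ΔT = 7.03×10^8 × 3.84 = 2.70×10^9 J/m².

2.7×10^9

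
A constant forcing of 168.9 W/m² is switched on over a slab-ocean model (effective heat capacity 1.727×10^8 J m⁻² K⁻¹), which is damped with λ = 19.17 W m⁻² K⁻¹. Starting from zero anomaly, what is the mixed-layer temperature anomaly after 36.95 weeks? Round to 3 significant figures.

8.07 K

Areal heat capacity C = 1.727×10^8 J m⁻² K⁻¹ (given).
τ = C / λ = 1.73×10^8 / 19.17 = 9.01×10^6 s.
Equilibrium anomaly ΔT_eq = F / λ = 168.9 / 19.17 = 8.81 K.
t = 36.95 weeks = 2.23×10^7 s, so t/τ = 2.48.
ΔT(t) = ΔT_eq (1 − e^(−t/τ)) = 8.81 × (1 − e^−2.48) = 8.07 K.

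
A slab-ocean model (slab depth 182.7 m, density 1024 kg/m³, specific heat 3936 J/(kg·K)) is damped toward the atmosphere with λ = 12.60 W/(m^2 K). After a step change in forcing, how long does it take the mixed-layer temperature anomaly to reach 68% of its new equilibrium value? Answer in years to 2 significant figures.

Areal heat capacity C = ρ c_p D = 1024 × 3936 × 182.7 = 7.36×10^8 J/(m²·K).
τ = C / λ = 7.36×10^8 / 12.60 = 5.84×10^7 s.
Fraction reached: 1 − e^(−t/τ) = 0.68 ⇒ t = −τ ln(1 − 0.68) = τ × 1.14.
t = 6.66×10^7 s = 2.11 years.

2.1 years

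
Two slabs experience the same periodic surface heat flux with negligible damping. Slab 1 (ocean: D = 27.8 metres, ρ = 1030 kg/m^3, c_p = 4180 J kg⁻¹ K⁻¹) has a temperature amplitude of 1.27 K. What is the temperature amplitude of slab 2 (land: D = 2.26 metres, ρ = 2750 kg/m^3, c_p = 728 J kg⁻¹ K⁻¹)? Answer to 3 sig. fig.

33.6 K

C_ocean = 1.20×10^8 J/(m²·K); C_land = 4.52×10^6 J/(m²·K).
A ∝ 1/C ⇒ A_land = A_ocean × C_ocean/C_land = 1.27 × 26.5 = 33.6 K.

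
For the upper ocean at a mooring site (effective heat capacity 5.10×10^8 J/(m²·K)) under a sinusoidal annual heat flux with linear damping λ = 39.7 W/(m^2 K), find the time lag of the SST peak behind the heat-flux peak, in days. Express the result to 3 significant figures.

69.6 days

Areal heat capacity C = 5.10×10^8 J/(m²·K) (given).
ω = 2π / 3.15×10^7 s = 1.99×10^-7 s⁻¹.
Phase lag φ = arctan(Cω/λ) = arctan(102/39.7) = 1.20 rad.
Time lag = φ / ω = 1.20 / 1.99×10^-7 = 6.01×10^6 s = 69.6 days.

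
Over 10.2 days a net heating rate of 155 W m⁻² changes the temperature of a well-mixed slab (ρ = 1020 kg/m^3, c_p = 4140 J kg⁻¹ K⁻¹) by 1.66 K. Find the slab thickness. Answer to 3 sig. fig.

19.5 m

Heat input Q = F Δt = 155 × 8.81×10^5 s = 1.37×10^8 J/m².
Required areal heat capacity C = Q / ΔT = 8.23×10^7 J/(m²·K).
Depth D = C / (ρ c_p) = 8.23×10^7 / (1020 × 4140) = 19.5 m.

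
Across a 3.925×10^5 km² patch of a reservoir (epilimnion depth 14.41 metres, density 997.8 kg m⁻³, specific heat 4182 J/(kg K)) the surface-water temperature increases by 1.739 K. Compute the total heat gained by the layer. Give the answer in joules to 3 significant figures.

4.10×10^19 J

Areal heat capacity C = ρ c_p D = 997.8 × 4182 × 14.41 = 6.01×10^7 J/(m²·K).
Heat per unit area: q = C ΔT = 6.01×10^7 × 1.739 = 1.05×10^8 J/m².
Total heat: Q = q × A = 1.05×10^8 × (3.925×10^5 × 10⁶ m²) = 4.10×10^19 J.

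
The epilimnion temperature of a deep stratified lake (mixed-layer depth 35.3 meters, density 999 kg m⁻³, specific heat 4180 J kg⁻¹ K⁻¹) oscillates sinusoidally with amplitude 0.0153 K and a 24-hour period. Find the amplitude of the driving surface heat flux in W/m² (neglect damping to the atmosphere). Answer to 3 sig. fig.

164

Areal heat capacity C = ρ c_p D = 999 × 4180 × 35.3 = 1.47×10^8 J/(m²·K).
ω = 2π / 86400 s = 7.27×10^-5 s⁻¹.
Cω = 1.47×10^8 × 7.27×10^-5 = 10700 W/(m²·K).
F₀ = A × Cω = 0.0153 × 10700 = 164 W/m².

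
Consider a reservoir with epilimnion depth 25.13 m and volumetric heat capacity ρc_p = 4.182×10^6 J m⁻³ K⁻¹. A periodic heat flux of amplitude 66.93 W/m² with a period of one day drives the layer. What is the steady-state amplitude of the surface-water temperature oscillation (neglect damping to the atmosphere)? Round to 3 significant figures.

Areal heat capacity C = ρc_p × D = 4.182×10^6 × 25.13 = 1.05×10^8 J/(m^2 K).
Angular frequency ω = 2π / T = 2π / 86400 s = 7.27×10^-5 s⁻¹.
Cω = 1.05×10^8 × 7.27×10^-5 = 7640 W/(m²·K).
Amplitude A = F₀ / (Cω) = 66.93 / 7640 = 0.00876 K.

0.00876 K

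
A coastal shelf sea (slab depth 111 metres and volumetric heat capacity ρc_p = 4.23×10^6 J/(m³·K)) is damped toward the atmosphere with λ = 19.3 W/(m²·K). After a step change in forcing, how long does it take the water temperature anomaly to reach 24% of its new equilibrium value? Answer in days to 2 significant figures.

Areal heat capacity C = ρc_p × D = 4.23×10^6 × 111 = 4.70×10^8 J/(m^2 K).
τ = C / λ = 4.70×10^8 / 19.3 = 2.43×10^7 s.
Fraction reached: 1 − e^(−t/τ) = 0.24 ⇒ t = −τ ln(1 − 0.24) = τ × 0.274.
t = 6.68×10^6 s = 77.3 days.

77 days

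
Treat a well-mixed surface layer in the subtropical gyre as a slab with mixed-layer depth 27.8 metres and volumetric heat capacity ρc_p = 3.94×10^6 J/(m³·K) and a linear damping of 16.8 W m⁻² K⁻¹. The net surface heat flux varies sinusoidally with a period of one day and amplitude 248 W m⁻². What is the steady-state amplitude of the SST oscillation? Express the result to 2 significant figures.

Areal heat capacity C = ρc_p × D = 3.94×10^6 × 27.8 = 1.10×10^8 J/(m²·K).
Angular frequency ω = 2π / T = 2π / 86400 s = 7.27×10^-5 s⁻¹.
√((Cω)² + λ²) = √((7970)² + 16.8²) = 7970 W/(m²·K).
Amplitude A = F₀ / √((Cω)²+λ²) = 248 / 7970 = 0.0311 K.

0.031 K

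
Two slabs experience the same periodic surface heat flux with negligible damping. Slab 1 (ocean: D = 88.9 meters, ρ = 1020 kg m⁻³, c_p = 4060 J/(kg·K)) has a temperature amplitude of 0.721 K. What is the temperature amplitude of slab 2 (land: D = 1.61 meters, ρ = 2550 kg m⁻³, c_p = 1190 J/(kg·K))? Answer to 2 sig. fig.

54 K

C_ocean = 3.68×10^8 J/(m²·K); C_land = 4.89×10^6 J/(m²·K).
A ∝ 1/C ⇒ A_land = A_ocean × C_ocean/C_land = 0.721 × 75.4 = 54.3 K.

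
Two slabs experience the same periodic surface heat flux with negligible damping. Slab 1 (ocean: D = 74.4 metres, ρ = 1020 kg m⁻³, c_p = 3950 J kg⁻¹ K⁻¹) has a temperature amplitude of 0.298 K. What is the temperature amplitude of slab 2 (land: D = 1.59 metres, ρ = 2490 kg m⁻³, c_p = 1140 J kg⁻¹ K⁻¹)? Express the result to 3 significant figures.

C_ocean = 3.00×10^8 J/(m²·K); C_land = 4.51×10^6 J/(m²·K).
A ∝ 1/C ⇒ A_land = A_ocean × C_ocean/C_land = 0.298 × 66.4 = 19.8 K.

19.8 K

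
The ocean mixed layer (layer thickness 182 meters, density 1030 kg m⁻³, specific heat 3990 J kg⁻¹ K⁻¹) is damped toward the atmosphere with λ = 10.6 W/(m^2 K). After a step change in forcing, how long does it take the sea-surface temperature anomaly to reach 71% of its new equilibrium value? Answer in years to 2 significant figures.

Areal heat capacity C = ρ c_p D = 1030 × 3990 × 182 = 7.48×10^8 J/(m²·K).
τ = C / λ = 7.48×10^8 / 10.6 = 7.06×10^7 s.
Fraction reached: 1 − e^(−t/τ) = 0.71 ⇒ t = −τ ln(1 − 0.71) = τ × 1.24.
t = 8.73×10^7 s = 2.77 years.

2.8 years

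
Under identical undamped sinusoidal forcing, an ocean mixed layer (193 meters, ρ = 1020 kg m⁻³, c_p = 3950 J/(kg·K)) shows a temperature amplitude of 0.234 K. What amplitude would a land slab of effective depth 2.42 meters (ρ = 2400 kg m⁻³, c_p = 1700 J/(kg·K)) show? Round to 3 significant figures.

18.4 K

C_ocean = 7.78×10^8 J/(m²·K); C_land = 9.87×10^6 J/(m²·K).
A ∝ 1/C ⇒ A_land = A_ocean × C_ocean/C_land = 0.234 × 78.8 = 18.4 K.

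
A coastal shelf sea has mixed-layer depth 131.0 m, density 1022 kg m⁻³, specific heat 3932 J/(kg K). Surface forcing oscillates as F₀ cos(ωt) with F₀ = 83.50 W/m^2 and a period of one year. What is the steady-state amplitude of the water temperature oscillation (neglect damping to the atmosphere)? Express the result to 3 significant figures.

0.796 K

Areal heat capacity C = ρ c_p D = 1022 × 3932 × 131.0 = 5.26×10^8 J m⁻² K⁻¹.
Angular frequency ω = 2π / T = 2π / 3.15×10^7 s = 1.99×10^-7 s⁻¹.
Cω = 5.26×10^8 × 1.99×10^-7 = 105 W/(m²·K).
Amplitude A = F₀ / (Cω) = 83.50 / 105 = 0.796 K.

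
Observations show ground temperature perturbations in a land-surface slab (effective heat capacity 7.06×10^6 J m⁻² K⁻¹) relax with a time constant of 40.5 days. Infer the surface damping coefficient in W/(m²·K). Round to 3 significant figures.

2.02

Areal heat capacity C = 7.06×10^6 J m⁻² K⁻¹ (given).
τ = 40.5 days = 3.50×10^6 s.
λ = C / τ = 7.06×10^6 / 3.50×10^6 = 2.02 W/(m²·K).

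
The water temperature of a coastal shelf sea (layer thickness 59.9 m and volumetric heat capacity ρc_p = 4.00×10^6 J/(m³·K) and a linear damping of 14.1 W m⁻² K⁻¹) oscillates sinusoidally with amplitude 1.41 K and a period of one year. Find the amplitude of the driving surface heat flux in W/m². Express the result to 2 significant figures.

Areal heat capacity C = ρc_p × D = 4.00×10^6 × 59.9 = 2.40×10^8 J/(m^2 K).
ω = 2π / 3.15×10^7 s = 1.99×10^-7 s⁻¹.
√((Cω)² + λ²) = √((47.7)² + 14.1²) = 49.8 W/(m²·K).
F₀ = A × √((Cω)²+λ²) = 1.41 × 49.8 = 70.2 W/m².

70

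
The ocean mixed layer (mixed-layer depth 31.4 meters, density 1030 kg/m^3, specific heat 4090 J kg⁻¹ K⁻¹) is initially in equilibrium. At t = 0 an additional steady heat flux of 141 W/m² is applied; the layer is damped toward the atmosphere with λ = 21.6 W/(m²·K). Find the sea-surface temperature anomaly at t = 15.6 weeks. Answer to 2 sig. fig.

Areal heat capacity C = ρ c_p D = 1030 × 4090 × 31.4 = 1.32×10^8 J/(m^2 K).
τ = C / λ = 1.32×10^8 / 21.6 = 6.12×10^6 s.
Equilibrium anomaly ΔT_eq = F / λ = 141 / 21.6 = 6.53 K.
t = 15.6 weeks = 9.43×10^6 s, so t/τ = 1.54.
ΔT(t) = ΔT_eq (1 − e^(−t/τ)) = 6.53 × (1 − e^−1.54) = 5.13 K.

5.1 K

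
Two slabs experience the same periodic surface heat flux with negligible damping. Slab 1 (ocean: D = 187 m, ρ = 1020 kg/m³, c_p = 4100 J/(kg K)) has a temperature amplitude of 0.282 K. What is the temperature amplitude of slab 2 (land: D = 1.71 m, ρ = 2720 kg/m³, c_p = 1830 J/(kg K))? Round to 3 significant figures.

C_ocean = 7.82×10^8 J/(m²·K); C_land = 8.51×10^6 J/(m²·K).
A ∝ 1/C ⇒ A_land = A_ocean × C_ocean/C_land = 0.282 × 91.9 = 25.9 K.

25.9 K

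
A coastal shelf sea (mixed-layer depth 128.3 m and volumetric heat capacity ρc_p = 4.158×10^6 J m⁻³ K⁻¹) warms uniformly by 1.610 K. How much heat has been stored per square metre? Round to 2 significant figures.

Areal heat capacity C = ρc_p × D = 4.158×10^6 × 128.3 = 5.33×10^8 J/(m^2 K).
ΔQ = C ΔT = 5.33×10^8 × 1.610 = 8.59×10^8 J/m².

8.6×10^8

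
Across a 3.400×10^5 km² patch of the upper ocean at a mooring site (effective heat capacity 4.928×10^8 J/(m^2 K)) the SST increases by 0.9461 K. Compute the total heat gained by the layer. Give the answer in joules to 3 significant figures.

1.59×10^20 J

Areal heat capacity C = 4.928×10^8 J/(m^2 K) (given).
Heat per unit area: q = C ΔT = 4.93×10^8 × 0.9461 = 4.66×10^8 J/m².
Total heat: Q = q × A = 4.66×10^8 × (3.400×10^5 × 10⁶ m²) = 1.59×10^20 J.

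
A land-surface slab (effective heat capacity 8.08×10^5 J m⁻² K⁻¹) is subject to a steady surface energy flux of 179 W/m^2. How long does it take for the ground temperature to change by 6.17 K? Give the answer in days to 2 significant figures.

Areal heat capacity C = 8.08×10^5 J m⁻² K⁻¹ (given).
Time required: Δt = C ΔT / F = 8.08×10^5 × 6.17 / 179 = 27900 s.
In days: 27900 s / (86400 s/day) = 0.322 days.

0.32 days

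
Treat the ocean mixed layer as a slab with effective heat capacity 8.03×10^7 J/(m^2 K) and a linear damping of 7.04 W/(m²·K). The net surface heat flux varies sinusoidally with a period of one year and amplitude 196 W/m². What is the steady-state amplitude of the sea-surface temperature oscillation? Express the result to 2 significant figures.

11 K

Areal heat capacity C = 8.03×10^7 J/(m^2 K) (given).
Angular frequency ω = 2π / T = 2π / 3.15×10^7 s = 1.99×10^-7 s⁻¹.
√((Cω)² + λ²) = √((16.0)² + 7.04²) = 17.5 W/(m²·K).
Amplitude A = F₀ / √((Cω)²+λ²) = 196 / 17.5 = 11.2 K.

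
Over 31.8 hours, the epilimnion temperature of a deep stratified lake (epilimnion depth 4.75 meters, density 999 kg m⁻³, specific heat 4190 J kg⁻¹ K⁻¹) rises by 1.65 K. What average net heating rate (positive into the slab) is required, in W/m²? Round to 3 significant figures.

287

Areal heat capacity C = ρ c_p D = 999 × 4190 × 4.75 = 1.99×10^7 J m⁻² K⁻¹.
Required heat per unit area: Q = C ΔT = 1.99×10^7 × 1.65 = 3.28×10^7 J/m².
Flux F = Q / Δt = 3.28×10^7 / 1.14×10^5 s = 287 W/m².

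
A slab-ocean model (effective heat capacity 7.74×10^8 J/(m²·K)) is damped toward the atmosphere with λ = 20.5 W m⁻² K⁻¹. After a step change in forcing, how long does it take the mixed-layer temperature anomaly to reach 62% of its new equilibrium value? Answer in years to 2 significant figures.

1.2 years

Areal heat capacity C = 7.74×10^8 J/(m²·K) (given).
τ = C / λ = 7.74×10^8 / 20.5 = 3.78×10^7 s.
Fraction reached: 1 − e^(−t/τ) = 0.62 ⇒ t = −τ ln(1 − 0.62) = τ × 0.968.
t = 3.65×10^7 s = 1.16 years.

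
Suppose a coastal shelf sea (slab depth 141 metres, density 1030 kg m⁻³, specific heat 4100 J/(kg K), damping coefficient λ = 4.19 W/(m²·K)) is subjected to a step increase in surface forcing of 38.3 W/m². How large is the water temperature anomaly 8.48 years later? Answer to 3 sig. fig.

7.75 K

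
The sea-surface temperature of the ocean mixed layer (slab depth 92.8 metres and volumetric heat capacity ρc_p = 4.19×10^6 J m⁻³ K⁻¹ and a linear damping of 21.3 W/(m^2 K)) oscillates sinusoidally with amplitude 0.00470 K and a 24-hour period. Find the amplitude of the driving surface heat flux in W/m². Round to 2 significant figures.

130

Areal heat capacity C = ρc_p × D = 4.19×10^6 × 92.8 = 3.89×10^8 J/(m²·K).
ω = 2π / 86400 s = 7.27×10^-5 s⁻¹.
√((Cω)² + λ²) = √((28300)² + 21.3²) = 28300 W/(m²·K).
F₀ = A × √((Cω)²+λ²) = 0.00470 × 28300 = 133 W/m².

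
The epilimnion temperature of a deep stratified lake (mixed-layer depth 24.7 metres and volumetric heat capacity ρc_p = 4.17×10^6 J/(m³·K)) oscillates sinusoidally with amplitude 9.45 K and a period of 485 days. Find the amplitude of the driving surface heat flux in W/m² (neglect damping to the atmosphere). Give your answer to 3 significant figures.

146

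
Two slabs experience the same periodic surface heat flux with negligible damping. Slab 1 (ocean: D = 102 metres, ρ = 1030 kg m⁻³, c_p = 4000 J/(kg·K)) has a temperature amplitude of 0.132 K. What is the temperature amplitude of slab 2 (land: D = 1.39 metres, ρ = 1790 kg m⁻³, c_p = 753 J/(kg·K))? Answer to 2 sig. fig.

30 K

C_ocean = 4.20×10^8 J/(m²·K); C_land = 1.87×10^6 J/(m²·K).
A ∝ 1/C ⇒ A_land = A_ocean × C_ocean/C_land = 0.132 × 224 = 29.6 K.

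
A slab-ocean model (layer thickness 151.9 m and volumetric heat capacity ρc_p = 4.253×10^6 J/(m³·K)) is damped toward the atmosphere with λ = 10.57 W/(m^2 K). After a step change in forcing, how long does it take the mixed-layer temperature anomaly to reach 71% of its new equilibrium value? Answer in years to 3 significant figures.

2.40 years

Areal heat capacity C = ρc_p × D = 4.253×10^6 × 151.9 = 6.46×10^8 J/(m²·K).
τ = C / λ = 6.46×10^8 / 10.57 = 6.11×10^7 s.
Fraction reached: 1 − e^(−t/τ) = 0.71 ⇒ t = −τ ln(1 − 0.71) = τ × 1.24.
t = 7.57×10^7 s = 2.40 years.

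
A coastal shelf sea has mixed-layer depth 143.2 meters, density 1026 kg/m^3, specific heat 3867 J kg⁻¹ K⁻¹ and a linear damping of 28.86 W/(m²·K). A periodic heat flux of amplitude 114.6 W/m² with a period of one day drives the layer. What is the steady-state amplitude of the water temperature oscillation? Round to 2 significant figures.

Areal heat capacity C = ρ c_p D = 1026 × 3867 × 143.2 = 5.68×10^8 J m⁻² K⁻¹.
Angular frequency ω = 2π / T = 2π / 86400 s = 7.27×10^-5 s⁻¹.
√((Cω)² + λ²) = √((41300)² + 28.86²) = 41300 W/(m²·K).
Amplitude A = F₀ / √((Cω)²+λ²) = 114.6 / 41300 = 0.00277 K.

0.0028 K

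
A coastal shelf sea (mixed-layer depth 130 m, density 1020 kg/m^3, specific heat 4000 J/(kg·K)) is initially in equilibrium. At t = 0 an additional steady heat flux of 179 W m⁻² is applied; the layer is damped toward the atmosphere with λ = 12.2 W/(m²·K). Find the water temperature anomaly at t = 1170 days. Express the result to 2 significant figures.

Areal heat capacity C = ρ c_p D = 1020 × 4000 × 130 = 5.30×10^8 J/(m^2 K).
τ = C / λ = 5.30×10^8 / 12.2 = 4.35×10^7 s.
Equilibrium anomaly ΔT_eq = F / λ = 179 / 12.2 = 14.7 K.
t = 1170 days = 1.01×10^8 s, so t/τ = 2.33.
ΔT(t) = ΔT_eq (1 − e^(−t/τ)) = 14.7 × (1 − e^−2.33) = 13.2 K.

13 K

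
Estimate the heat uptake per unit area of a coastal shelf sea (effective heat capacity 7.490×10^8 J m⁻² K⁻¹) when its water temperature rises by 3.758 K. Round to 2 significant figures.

2.8×10^9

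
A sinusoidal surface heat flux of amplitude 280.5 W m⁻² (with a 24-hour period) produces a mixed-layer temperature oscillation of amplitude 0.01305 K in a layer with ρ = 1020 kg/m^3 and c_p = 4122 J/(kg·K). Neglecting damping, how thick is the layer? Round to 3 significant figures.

70.3 m

ω = 2π / 86400 s = 7.27×10^-5 s⁻¹.
Required C = F₀ / (A ω) = 280.5 / (0.01305 × 7.27×10^-5) = 2.96×10^8 J/(m²·K).
D = C / (ρ c_p) = 2.96×10^8 / (1020 × 4122) = 70.3 m.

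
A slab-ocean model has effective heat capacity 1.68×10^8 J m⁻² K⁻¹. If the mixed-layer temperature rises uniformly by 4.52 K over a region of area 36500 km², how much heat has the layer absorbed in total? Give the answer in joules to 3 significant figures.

Areal heat capacity C = 1.68×10^8 J m⁻² K⁻¹ (given).
Heat per unit area: q = C ΔT = 1.68×10^8 × 4.52 = 7.59×10^8 J/m².
Total heat: Q = q × A = 7.59×10^8 × (36500 × 10⁶ m²) = 2.77×10^19 J.

2.77×10^19 J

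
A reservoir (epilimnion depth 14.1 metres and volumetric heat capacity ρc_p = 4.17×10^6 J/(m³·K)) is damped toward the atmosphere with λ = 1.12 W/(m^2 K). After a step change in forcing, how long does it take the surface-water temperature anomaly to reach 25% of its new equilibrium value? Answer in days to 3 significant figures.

175 days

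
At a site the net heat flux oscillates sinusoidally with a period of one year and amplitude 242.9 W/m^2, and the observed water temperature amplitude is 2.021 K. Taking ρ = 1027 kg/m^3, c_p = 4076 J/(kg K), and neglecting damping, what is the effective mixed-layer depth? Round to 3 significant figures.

ω = 2π / 3.15×10^7 s = 1.99×10^-7 s⁻¹.
Required C = F₀ / (A ω) = 242.9 / (2.021 × 1.99×10^-7) = 6.03×10^8 J/(m²·K).
D = C / (ρ c_p) = 6.03×10^8 / (1027 × 4076) = 144 m.

144 m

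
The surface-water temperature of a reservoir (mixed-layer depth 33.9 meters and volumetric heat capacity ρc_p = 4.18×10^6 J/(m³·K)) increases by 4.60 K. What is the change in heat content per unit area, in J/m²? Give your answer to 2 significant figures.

6.5×10^8

Areal heat capacity C = ρc_p × D = 4.18×10^6 × 33.9 = 1.42×10^8 J m⁻² K⁻¹.
ΔQ = C ΔT = 1.42×10^8 × 4.60 = 6.52×10^8 J/m².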